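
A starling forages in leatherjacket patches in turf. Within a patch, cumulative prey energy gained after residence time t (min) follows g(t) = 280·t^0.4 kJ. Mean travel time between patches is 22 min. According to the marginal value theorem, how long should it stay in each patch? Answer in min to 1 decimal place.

Maximise g(t)/(T+t): set derivative to zero → g'(t)(T+t) = g(t).
g'(t) = 0.4·280·t^-0.6. Setting 0.4·280·t^-0.6 = 280·t^0.4/(22+t) gives 0.4(22+t) = t, so 0.60·t = 0.4×22.
t* = 0.4×22/0.60 = 14.67 min.

14.7 min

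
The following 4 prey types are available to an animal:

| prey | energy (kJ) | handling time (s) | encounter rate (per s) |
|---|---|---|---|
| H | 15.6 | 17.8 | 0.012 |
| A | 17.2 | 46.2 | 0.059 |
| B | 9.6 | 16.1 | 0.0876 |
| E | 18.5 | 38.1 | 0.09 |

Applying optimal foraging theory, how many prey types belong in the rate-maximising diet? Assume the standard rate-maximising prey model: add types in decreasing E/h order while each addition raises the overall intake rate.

Rank by E/h (kJ/s): H 0.876, B 0.596, E 0.486, A 0.372. Include each in turn until the next type's E/h falls below the running intake rate.
Rate on top 1: 0.1543. B: 0.596 > 0.1543 → include.
Rate on top 2: 0.3918. E: 0.486 > 0.3918 → include.
Rate on top 3: 0.4449. A: 0.372 < 0.4449 → exclude; stop.
Optimal diet: H, B, E — 3 of 4 types.

3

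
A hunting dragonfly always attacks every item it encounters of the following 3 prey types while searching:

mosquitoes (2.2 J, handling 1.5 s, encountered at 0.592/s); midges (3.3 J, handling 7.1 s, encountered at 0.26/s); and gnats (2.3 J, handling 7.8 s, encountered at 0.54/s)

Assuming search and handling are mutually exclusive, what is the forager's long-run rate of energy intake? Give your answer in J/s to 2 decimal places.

R = Σλ_iE_i / (1 + Σλ_ih_i)
Numerator: 0.592×2.2 + 0.26×3.3 + 0.54×2.3 = 3.402
Denominator: 1 + 0.592×1.5 + 0.26×7.1 + 0.54×7.8 = 7.946
R = 3.402/7.946 = 0.4282 J/s

0.43 J/s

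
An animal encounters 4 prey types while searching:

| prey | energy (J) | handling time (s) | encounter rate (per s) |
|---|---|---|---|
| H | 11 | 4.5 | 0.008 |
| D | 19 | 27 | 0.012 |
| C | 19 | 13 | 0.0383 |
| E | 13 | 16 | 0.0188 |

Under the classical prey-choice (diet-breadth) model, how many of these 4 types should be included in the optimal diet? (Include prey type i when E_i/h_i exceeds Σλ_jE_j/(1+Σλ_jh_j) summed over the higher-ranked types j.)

4

E/h in descending order: H 2.44, C 1.46, E 0.812, D 0.704 J/s. The optimal diet is the largest prefix of this list for which every included type satisfies E_i/h_i > R on the types above it.
Rate on top 1: 0.08494. C: 1.46 > 0.08494 → include.
Rate on top 2: 0.5318. E: 0.812 > 0.5318 → include.
Rate on top 3: 0.5778. D: 0.704 > 0.5778 → include.
Optimal diet: H, C, E, D — 4 of 4 types.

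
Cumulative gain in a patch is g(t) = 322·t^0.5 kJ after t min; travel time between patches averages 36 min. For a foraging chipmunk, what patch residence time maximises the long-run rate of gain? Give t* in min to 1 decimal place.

By the marginal value theorem, leave when the instantaneous gain rate g'(t) equals the habitat-wide average g(t)/(T + t).
g'(t) = 0.5·322·t^-0.5. Setting 0.5·322·t^-0.5 = 322·t^0.5/(36+t) gives 0.5(36+t) = t, so 0.50·t = 0.5×36.
t* = 0.5×36/0.50 = 36 min.

36.0 min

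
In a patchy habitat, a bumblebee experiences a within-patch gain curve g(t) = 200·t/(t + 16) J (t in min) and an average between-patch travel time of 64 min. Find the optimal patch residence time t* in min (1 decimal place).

32.0 min

Optimal t* satisfies g'(t*) = g(t*)/(T + t*).
g'(t) = 200·16/(t + 16)². Setting 200·16/(t+16)² = 200t/[(t+16)(64+t)] gives 16(64+t) = t(t+16), so t² = 16×64 = 1024.
t* = √1024 = 32 min.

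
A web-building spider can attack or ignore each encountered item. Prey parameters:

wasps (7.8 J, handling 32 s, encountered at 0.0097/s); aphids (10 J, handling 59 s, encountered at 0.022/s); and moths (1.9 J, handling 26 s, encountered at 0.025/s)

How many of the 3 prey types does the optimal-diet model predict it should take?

Rank by E/h (J/s): wasps 0.244, aphids 0.169, moths 0.0731. Include each in turn until the next type's E/h falls below the running intake rate.
Rate on top 1: 0.05774. aphids: 0.169 > 0.05774 → include.
Rate on top 2: 0.1133. moths: 0.0731 < 0.1133 → exclude; stop.
Optimal diet: wasps, aphids — 2 of 3 types.

2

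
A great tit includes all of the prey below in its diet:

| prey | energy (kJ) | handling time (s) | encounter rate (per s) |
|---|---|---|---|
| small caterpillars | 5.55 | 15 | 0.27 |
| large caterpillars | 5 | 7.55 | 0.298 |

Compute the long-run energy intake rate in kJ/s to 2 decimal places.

0.41 kJ/s

Energy encountered per unit search time: 0.27×5.55 + 0.298×5 = 2.989 kJ/s.
Handling time per unit search time: 0.27×15 + 0.298×7.55 = 6.3.
Rate = 2.989/(1 + 6.3) = 0.4094 kJ/s.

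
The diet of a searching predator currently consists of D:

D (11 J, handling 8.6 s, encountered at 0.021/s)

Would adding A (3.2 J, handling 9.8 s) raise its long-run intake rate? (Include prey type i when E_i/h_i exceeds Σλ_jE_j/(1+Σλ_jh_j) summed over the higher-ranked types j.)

Yes

Current rate: (0.021×11)/(1 + 0.021×8.6) = 0.1957 J/s.
A: E/h = 3.2/9.8 = 0.3265 J/s.
Since 0.3265 > R, including A increases the long-run rate.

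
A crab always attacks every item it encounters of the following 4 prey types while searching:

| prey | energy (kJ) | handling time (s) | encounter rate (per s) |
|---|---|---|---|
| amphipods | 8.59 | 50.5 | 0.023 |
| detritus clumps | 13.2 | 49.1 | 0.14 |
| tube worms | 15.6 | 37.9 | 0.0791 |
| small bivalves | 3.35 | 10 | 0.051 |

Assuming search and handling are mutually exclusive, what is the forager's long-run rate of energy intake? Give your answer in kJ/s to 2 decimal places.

0.28 kJ/s

R = (0.023×8.59 + 0.14×13.2 + 0.0791×15.6 + 0.051×3.35) / (1 + 0.023×50.5 + 0.14×49.1 + 0.0791×37.9 + 0.051×10) = 3.45/12.54 = 0.2751 kJ/s.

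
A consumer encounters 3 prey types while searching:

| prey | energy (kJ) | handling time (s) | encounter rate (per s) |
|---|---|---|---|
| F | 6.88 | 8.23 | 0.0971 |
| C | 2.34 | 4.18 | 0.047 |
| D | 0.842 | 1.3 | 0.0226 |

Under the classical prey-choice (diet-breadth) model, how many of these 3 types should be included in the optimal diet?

Profitabilities (E/h, kJ/s): F 0.836, D 0.648, C 0.56. Add prey in this order while the next type's profitability exceeds the intake rate on those already taken.
Rate on top 1: 0.3713. D: 0.648 > 0.3713 → include.
Rate on top 2: 0.3758. C: 0.56 > 0.3758 → include.
Optimal diet: F, D, C — 3 of 3 types.

3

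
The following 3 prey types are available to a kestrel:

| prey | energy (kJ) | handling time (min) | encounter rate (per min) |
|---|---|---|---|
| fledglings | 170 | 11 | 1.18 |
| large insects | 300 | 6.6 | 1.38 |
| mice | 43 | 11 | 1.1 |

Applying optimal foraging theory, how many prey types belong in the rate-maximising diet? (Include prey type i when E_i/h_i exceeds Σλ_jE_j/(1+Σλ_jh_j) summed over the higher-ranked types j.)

Profitabilities (E/h, kJ/min): large insects 45.5, fledglings 15.5, mice 3.91. Add prey in this order while the next type's profitability exceeds the intake rate on those already taken.
Rate on top 1: 40.96. fledglings: 15.5 < 40.96 → exclude; stop.
Optimal diet: large insects — 1 of 3 types.

1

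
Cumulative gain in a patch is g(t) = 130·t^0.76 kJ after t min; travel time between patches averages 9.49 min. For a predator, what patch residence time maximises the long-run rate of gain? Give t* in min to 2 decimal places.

30.05 min

By the marginal value theorem, leave when the instantaneous gain rate g'(t) equals the habitat-wide average g(t)/(T + t).
g'(t) = 0.76·130·t^-0.24. Setting 0.76·130·t^-0.24 = 130·t^0.76/(9.49+t) gives 0.76(9.49+t) = t, so 0.24·t = 0.76×9.49.
t* = 0.76×9.49/0.24 = 30.05 min.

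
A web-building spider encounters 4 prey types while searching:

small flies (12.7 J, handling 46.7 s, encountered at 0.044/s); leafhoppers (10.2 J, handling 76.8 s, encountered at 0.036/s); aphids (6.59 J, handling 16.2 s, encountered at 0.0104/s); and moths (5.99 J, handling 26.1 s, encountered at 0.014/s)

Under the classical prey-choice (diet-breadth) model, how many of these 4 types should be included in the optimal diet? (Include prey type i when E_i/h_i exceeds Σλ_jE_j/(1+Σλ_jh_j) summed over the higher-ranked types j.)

Rank by E/h (J/s): aphids 0.407, small flies 0.272, moths 0.23, leafhoppers 0.133. Include each in turn until the next type's E/h falls below the running intake rate.
Rate on top 1: 0.05865. small flies: 0.272 > 0.05865 → include.
Rate on top 2: 0.1946. moths: 0.23 > 0.1946 → include.
Rate on top 3: 0.1982. leafhoppers: 0.133 < 0.1982 → exclude; stop.
Optimal diet: aphids, small flies, moths — 3 of 4 types.

3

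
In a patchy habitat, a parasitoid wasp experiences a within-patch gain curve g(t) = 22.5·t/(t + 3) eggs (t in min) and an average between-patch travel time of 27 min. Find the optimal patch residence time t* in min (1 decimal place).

Maximise g(t)/(T+t): set derivative to zero → g'(t)(T+t) = g(t).
g'(t) = 22.5·3/(t + 3)². Setting 22.5·3/(t+3)² = 22.5t/[(t+3)(27+t)] gives 3(27+t) = t(t+3), so t² = 3×27 = 81.
t* = √81 = 9 min.

9.0 min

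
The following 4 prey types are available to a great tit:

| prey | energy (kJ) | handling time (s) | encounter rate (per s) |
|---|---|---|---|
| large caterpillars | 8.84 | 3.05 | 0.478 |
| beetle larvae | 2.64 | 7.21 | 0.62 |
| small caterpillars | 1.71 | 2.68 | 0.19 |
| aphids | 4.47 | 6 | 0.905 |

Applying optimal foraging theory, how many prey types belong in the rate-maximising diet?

E/h in descending order: large caterpillars 2.9, aphids 0.745, small caterpillars 0.638, beetle larvae 0.366 kJ/s. The optimal diet is the largest prefix of this list for which every included type satisfies E_i/h_i > R on the types above it.
Rate on top 1: 1.719. aphids: 0.745 < 1.719 → exclude; stop.
Optimal diet: large caterpillars — 1 of 4 types.

1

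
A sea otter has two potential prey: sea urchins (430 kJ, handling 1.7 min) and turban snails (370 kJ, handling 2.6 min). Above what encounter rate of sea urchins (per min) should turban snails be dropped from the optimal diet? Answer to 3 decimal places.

At the threshold, the rate on sea urchins alone equals the profitability of turban snails: λ·430/(1 + λ·1.7) = 370/2.6 = 142.3.
Rearranging, λ(430 − 142.3×1.7) = 142.3, so λ = 142.3/188.1 = 0.7566 per min.

0.757 per min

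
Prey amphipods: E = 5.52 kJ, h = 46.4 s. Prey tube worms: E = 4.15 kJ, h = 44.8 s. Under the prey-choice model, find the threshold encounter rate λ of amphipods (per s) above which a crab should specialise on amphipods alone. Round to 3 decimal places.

0.076 per s

The zero-one rule: include tube worms iff E₂/h₂ > λE₁/(1+λh₁). Equality gives the switch point.
λE₁h₂ = E₂ + λE₂h₁ ⇒ λ = E₂/(E₁h₂ − E₂h₁) = 4.15/(247.3 − 192.6) = 0.07582 per s.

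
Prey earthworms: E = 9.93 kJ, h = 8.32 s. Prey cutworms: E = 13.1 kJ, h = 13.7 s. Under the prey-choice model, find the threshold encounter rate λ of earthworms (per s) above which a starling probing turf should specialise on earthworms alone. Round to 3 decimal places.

0.484 per s

The zero-one rule: include cutworms iff E₂/h₂ > λE₁/(1+λh₁). Equality gives the switch point.
λE₁h₂ = E₂ + λE₂h₁ ⇒ λ = E₂/(E₁h₂ − E₂h₁) = 13.1/(136 − 109) = 0.4843 per s.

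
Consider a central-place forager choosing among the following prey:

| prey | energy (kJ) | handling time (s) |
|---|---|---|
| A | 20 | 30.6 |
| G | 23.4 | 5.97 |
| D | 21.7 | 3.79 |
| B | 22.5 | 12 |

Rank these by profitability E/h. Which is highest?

D

Profitability E/h (kJ/s): A = 20/30.6 = 0.654, G = 23.4/5.97 = 3.92, D = 21.7/3.79 = 5.73, B = 22.5/12 = 1.88.
Ranked: D > G > B > A.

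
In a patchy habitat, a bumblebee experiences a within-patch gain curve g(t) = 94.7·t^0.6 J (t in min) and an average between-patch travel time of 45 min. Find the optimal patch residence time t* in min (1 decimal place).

67.5 min

Maximise g(t)/(T+t): set derivative to zero → g'(t)(T+t) = g(t).
g'(t) = 0.6·94.7·t^-0.4. Setting 0.6·94.7·t^-0.4 = 94.7·t^0.6/(45+t) gives 0.6(45+t) = t, so 0.40·t = 0.6×45.
t* = 0.6×45/0.40 = 67.5 min.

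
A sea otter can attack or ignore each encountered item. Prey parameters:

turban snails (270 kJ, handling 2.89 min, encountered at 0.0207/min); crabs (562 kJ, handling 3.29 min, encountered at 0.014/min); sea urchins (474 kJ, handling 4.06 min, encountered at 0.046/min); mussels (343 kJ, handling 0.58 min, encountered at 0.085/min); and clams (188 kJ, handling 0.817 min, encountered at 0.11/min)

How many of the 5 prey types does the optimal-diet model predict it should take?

Rank by E/h (kJ/min): mussels 591, clams 230, crabs 171, sea urchins 117, turban snails 93.4. Include each in turn until the next type's E/h falls below the running intake rate.
Rate on top 1: 27.79. clams: 230 > 27.79 → include.
Rate on top 2: 43.75. crabs: 171 > 43.75 → include.
Rate on top 3: 48.69. sea urchins: 117 > 48.69 → include.
Rate on top 4: 57.95. turban snails: 93.4 > 57.95 → include.
Optimal diet: mussels, clams, crabs, sea urchins, turban snails — 5 of 5 types.

5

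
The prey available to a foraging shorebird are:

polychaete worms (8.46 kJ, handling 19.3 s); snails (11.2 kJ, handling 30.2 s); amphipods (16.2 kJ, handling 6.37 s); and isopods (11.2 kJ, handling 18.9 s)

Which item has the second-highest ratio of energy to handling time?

Profitability E/h (kJ/s): polychaete worms = 8.46/19.3 = 0.438, snails = 11.2/30.2 = 0.371, amphipods = 16.2/6.37 = 2.54, isopods = 11.2/18.9 = 0.593.
Ranked: amphipods > isopods > polychaete worms > snails.

isopods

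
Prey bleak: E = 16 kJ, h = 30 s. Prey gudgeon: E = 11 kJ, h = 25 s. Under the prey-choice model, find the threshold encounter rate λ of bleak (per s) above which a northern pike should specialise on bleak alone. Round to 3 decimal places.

The zero-one rule: include gudgeon iff E₂/h₂ > λE₁/(1+λh₁). Equality gives the switch point.
λE₁h₂ = E₂ + λE₂h₁ ⇒ λ = E₂/(E₁h₂ − E₂h₁) = 11/(400 − 330) = 0.1571 per s.

0.157 per s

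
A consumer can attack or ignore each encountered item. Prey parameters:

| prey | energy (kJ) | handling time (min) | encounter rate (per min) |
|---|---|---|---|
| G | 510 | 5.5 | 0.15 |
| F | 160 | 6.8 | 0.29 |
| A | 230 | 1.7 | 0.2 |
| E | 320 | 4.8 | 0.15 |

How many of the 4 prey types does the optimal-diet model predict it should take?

Profitabilities (E/h, kJ/min): A 135, G 92.7, E 66.7, F 23.5. Add prey in this order while the next type's profitability exceeds the intake rate on those already taken.
Rate on top 1: 34.33. G: 92.7 > 34.33 → include.
Rate on top 2: 56.58. E: 66.7 > 56.58 → include.
Rate on top 3: 59.1. F: 23.5 < 59.1 → exclude; stop.
Optimal diet: A, G, E — 3 of 4 types.

3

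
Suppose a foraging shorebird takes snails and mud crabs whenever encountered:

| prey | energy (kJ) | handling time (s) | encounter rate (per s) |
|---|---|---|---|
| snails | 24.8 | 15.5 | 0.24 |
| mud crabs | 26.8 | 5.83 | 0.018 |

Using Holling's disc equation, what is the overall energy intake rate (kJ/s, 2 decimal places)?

1.33 kJ/s

R = Σλ_iE_i / (1 + Σλ_ih_i)
Numerator: 0.24×24.8 + 0.018×26.8 = 6.434
Denominator: 1 + 0.24×15.5 + 0.018×5.83 = 4.825
R = 6.434/4.825 = 1.334 kJ/s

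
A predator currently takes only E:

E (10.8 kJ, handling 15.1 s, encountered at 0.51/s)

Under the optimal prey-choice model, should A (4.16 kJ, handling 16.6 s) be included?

Current rate: (0.51×10.8)/(1 + 0.51×15.1) = 0.633 kJ/s.
Profitability of A: 4.16/16.6 = 0.2506 kJ/s.
Since 0.2506 < R, time spent handling A is better spent searching.

No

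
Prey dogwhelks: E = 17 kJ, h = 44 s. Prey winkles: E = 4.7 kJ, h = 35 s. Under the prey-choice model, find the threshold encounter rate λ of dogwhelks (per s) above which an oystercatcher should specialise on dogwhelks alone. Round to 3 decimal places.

0.012 per s

Drop winkles once their profitability E₂/h₂ falls below the rate achievable on dogwhelks alone: E₂/h₂ = λE₁/(1 + λh₁).
Solve for λ: λE₁h₂ = E₂(1 + λh₁) → λ(E₁h₂ − E₂h₁) = E₂ → λ = E₂/(E₁h₂ − E₂h₁).
λ = 4.7/(17×35 − 4.7×44) = 4.7/388.2 = 0.01211 per s.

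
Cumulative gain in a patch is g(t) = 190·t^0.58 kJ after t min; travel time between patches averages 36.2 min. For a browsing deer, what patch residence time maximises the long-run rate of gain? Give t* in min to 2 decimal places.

Optimal t* satisfies g'(t*) = g(t*)/(T + t*).
g'(t) = 0.58·190·t^-0.42. Setting 0.58·190·t^-0.42 = 190·t^0.58/(36.2+t) gives 0.58(36.2+t) = t, so 0.42·t = 0.58×36.2.
t* = 0.58×36.2/0.42 = 49.99 min.

49.99 min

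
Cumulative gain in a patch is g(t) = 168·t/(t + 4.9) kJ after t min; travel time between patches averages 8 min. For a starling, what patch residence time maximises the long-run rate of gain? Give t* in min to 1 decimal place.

6.3 min

Optimal t* satisfies g'(t*) = g(t*)/(T + t*).
g'(t) = 168·4.9/(t + 4.9)². Setting 168·4.9/(t+4.9)² = 168t/[(t+4.9)(8+t)] gives 4.9(8+t) = t(t+4.9), so t² = 4.9×8 = 39.2.
t* = √39.2 = 6.261 min.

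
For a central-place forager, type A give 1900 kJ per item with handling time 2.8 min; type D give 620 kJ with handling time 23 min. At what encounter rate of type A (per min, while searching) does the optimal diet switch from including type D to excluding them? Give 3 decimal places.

The zero-one rule: include type D iff E₂/h₂ > λE₁/(1+λh₁). Equality gives the switch point.
λE₁h₂ = E₂ + λE₂h₁ ⇒ λ = E₂/(E₁h₂ − E₂h₁) = 620/(4.37e+04 − 1736) = 0.01477 per min.

0.015 per min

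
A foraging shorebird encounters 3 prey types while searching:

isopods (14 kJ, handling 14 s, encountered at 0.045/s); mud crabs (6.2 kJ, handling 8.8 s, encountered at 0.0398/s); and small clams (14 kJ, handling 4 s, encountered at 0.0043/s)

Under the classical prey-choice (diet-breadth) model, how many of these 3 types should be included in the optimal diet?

3

E/h in descending order: small clams 3.5, isopods 1, mud crabs 0.705 kJ/s. The optimal diet is the largest prefix of this list for which every included type satisfies E_i/h_i > R on the types above it.
Rate on top 1: 0.05918. isopods: 1 > 0.05918 → include.
Rate on top 2: 0.419. mud crabs: 0.705 > 0.419 → include.
Optimal diet: small clams, isopods, mud crabs — 3 of 3 types.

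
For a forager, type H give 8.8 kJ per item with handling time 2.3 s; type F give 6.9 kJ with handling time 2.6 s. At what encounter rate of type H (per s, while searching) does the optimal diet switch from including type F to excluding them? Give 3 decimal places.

At the threshold, the rate on type H alone equals the profitability of type F: λ·8.8/(1 + λ·2.3) = 6.9/2.6 = 2.654.
Rearranging, λ(8.8 − 2.654×2.3) = 2.654, so λ = 2.654/2.696 = 0.9843 per s.

0.984 per s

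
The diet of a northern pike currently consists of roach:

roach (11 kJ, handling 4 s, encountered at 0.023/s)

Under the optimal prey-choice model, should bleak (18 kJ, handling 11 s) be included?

Intake rate on the current diet: R = (0.023×11) / (1 + 0.023×4) = 0.253/1.092 = 0.2317 kJ/s.
Profitability of bleak: 18/11 = 1.636 kJ/s.
Since 1.636 > R, including bleak increases the long-run rate.

Yes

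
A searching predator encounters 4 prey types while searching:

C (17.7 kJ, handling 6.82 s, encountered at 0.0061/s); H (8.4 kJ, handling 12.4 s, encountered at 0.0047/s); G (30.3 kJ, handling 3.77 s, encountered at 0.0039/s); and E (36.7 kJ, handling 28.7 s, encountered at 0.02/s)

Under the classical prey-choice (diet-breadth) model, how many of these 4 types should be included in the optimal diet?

Profitabilities (E/h, kJ/s): G 8.04, C 2.6, E 1.28, H 0.677. Add prey in this order while the next type's profitability exceeds the intake rate on those already taken.
Rate on top 1: 0.1165. C: 2.6 > 0.1165 → include.
Rate on top 2: 0.2141. E: 1.28 > 0.2141 → include.
Rate on top 3: 0.5889. H: 0.677 > 0.5889 → include.
Optimal diet: G, C, E, H — 4 of 4 types.

4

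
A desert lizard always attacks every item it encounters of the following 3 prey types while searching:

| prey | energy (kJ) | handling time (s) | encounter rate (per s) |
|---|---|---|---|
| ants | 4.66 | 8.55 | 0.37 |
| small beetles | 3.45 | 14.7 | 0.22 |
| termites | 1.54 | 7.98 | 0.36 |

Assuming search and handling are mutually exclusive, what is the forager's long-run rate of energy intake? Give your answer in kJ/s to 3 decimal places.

0.296 kJ/s

Energy encountered per unit search time: 0.37×4.66 + 0.22×3.45 + 0.36×1.54 = 3.038 kJ/s.
Handling time per unit search time: 0.37×8.55 + 0.22×14.7 + 0.36×7.98 = 9.27.
Rate = 3.038/(1 + 9.27) = 0.2958 kJ/s.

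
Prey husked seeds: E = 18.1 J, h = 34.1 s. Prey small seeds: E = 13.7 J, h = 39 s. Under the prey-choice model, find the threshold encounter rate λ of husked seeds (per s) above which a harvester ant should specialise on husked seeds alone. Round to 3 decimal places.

The zero-one rule: include small seeds iff E₂/h₂ > λE₁/(1+λh₁). Equality gives the switch point.
λE₁h₂ = E₂ + λE₂h₁ ⇒ λ = E₂/(E₁h₂ − E₂h₁) = 13.7/(705.9 − 467.2) = 0.05739 per s.

0.057 per s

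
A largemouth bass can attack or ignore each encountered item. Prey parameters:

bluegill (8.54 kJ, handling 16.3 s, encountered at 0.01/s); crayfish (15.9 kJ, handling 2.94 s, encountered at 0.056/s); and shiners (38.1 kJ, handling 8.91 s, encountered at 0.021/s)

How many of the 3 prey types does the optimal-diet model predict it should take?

E/h in descending order: crayfish 5.41, shiners 4.28, bluegill 0.524 kJ/s. The optimal diet is the largest prefix of this list for which every included type satisfies E_i/h_i > R on the types above it.
Rate on top 1: 0.7645. shiners: 4.28 > 0.7645 → include.
Rate on top 2: 1.251. bluegill: 0.524 < 1.251 → exclude; stop.
Optimal diet: crayfish, shiners — 2 of 3 types.

2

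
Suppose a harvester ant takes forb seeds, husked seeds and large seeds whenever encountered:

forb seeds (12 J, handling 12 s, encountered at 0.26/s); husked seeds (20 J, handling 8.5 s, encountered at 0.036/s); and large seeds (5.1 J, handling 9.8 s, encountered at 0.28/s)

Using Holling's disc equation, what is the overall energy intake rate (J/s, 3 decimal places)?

R = Σλ_iE_i / (1 + Σλ_ih_i)
Numerator: 0.26×12 + 0.036×20 + 0.28×5.1 = 5.268
Denominator: 1 + 0.26×12 + 0.036×8.5 + 0.28×9.8 = 7.17
R = 5.268/7.17 = 0.7347 J/s

0.735 J/s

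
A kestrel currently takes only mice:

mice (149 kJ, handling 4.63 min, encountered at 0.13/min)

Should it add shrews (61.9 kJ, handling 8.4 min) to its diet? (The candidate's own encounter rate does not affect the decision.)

Intake rate on the current diet: R = (0.13×149) / (1 + 0.13×4.63) = 19.37/1.602 = 12.09 kJ/min.
Profitability of shrews: 61.9/8.4 = 7.369 kJ/min.
7.369 < 12.09, so adding shrews would lower the average — exclude it.

No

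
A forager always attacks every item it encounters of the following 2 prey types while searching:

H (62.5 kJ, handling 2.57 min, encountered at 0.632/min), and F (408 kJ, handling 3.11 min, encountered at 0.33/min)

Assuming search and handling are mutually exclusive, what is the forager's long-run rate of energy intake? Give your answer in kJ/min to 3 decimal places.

Energy encountered per unit search time: 0.632×62.5 + 0.33×408 = 174.1 kJ/min.
Handling time per unit search time: 0.632×2.57 + 0.33×3.11 = 2.651.
Rate = 174.1/(1 + 2.651) = 47.7 kJ/min.

47.703 kJ/min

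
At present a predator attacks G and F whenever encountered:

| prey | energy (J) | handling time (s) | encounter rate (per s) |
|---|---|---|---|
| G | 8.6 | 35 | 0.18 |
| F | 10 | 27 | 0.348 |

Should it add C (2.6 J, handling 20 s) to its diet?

Intake rate on the current diet: R = (0.18×8.6 + 0.348×10) / (1 + 0.18×35 + 0.348×27) = 5.028/16.7 = 0.3011 J/s.
Profitability of C: 2.6/20 = 0.13 J/s.
Since 0.13 < R, time spent handling C is better spent searching.

No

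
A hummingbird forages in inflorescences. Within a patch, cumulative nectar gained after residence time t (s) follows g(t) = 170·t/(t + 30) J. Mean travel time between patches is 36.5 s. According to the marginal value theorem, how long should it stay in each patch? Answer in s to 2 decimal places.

33.09 s

By the marginal value theorem, leave when the instantaneous gain rate g'(t) equals the habitat-wide average g(t)/(T + t).
g'(t) = 170·30/(t + 30)². Setting 170·30/(t+30)² = 170t/[(t+30)(36.5+t)] gives 30(36.5+t) = t(t+30), so t² = 30×36.5 = 1095.
t* = √1095 = 33.09 s.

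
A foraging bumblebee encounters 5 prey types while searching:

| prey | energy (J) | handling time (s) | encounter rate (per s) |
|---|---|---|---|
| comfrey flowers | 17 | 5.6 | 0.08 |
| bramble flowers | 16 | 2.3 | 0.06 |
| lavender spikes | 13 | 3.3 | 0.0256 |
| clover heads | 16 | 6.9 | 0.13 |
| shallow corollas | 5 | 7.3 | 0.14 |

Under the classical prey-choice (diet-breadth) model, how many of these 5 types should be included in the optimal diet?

Rank by E/h (J/s): bramble flowers 6.96, lavender spikes 3.94, comfrey flowers 3.04, clover heads 2.32, shallow corollas 0.685. Include each in turn until the next type's E/h falls below the running intake rate.
Rate on top 1: 0.8436. lavender spikes: 3.94 > 0.8436 → include.
Rate on top 2: 1.058. comfrey flowers: 3.04 > 1.058 → include.
Rate on top 3: 1.588. clover heads: 2.32 > 1.588 → include.
Rate on top 4: 1.843. shallow corollas: 0.685 < 1.843 → exclude; stop.
Optimal diet: bramble flowers, lavender spikes, comfrey flowers, clover heads — 4 of 5 types.

4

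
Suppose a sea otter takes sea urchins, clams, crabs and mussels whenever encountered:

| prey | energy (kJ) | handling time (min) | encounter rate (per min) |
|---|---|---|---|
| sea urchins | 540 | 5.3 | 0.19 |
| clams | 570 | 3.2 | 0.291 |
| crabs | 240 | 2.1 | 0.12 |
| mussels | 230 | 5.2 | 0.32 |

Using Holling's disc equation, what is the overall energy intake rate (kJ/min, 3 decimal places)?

R = Σλ_iE_i / (1 + Σλ_ih_i)
Numerator: 0.19×540 + 0.291×570 + 0.12×240 + 0.32×230 = 370.9
Denominator: 1 + 0.19×5.3 + 0.291×3.2 + 0.12×2.1 + 0.32×5.2 = 4.854
R = 370.9/4.854 = 76.4 kJ/min

76.402 kJ/min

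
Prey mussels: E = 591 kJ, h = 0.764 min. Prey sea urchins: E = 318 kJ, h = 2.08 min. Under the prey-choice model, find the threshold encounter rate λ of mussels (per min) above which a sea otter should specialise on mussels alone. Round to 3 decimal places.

0.322 per min

The zero-one rule: include sea urchins iff E₂/h₂ > λE₁/(1+λh₁). Equality gives the switch point.
λE₁h₂ = E₂ + λE₂h₁ ⇒ λ = E₂/(E₁h₂ − E₂h₁) = 318/(1229 − 243) = 0.3224 per min.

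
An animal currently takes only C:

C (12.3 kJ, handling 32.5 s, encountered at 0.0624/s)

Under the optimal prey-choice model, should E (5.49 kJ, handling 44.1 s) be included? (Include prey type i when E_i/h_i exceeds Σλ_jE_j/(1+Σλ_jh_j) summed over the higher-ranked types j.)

On C alone, R = ΣλE/(1+Σλh) = 0.7675/3.028 = 0.2535 kJ/s.
E: E/h = 5.49/44.1 = 0.1245 kJ/s.
0.1245 < 0.2535, so adding E would lower the average — exclude it.

No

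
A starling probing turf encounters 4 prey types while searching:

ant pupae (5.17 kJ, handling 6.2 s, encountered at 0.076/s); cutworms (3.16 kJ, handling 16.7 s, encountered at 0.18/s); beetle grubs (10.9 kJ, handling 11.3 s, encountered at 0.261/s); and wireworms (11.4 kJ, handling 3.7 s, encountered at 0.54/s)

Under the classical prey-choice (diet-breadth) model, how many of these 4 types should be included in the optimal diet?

1

Rank by E/h (kJ/s): wireworms 3.08, beetle grubs 0.965, ant pupae 0.834, cutworms 0.189. Include each in turn until the next type's E/h falls below the running intake rate.
Rate on top 1: 2.053. beetle grubs: 0.965 < 2.053 → exclude; stop.
Optimal diet: wireworms — 1 of 4 types.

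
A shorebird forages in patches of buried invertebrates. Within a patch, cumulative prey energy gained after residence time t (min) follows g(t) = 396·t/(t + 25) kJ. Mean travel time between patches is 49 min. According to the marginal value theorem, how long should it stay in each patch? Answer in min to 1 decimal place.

35.0 min

Optimal t* satisfies g'(t*) = g(t*)/(T + t*).
g'(t) = 396·25/(t + 25)². Setting 396·25/(t+25)² = 396t/[(t+25)(49+t)] gives 25(49+t) = t(t+25), so t² = 25×49 = 1225.
t* = √1225 = 35 min.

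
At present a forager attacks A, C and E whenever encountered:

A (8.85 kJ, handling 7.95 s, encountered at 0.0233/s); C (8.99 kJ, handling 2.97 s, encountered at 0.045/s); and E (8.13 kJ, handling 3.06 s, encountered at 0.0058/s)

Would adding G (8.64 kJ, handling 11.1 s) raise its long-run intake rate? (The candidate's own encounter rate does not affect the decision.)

Yes

On A, C and E alone, R = ΣλE/(1+Σλh) = 0.6579/1.337 = 0.4922 kJ/s.
G: E/h = 8.64/11.1 = 0.7784 kJ/s.
0.7784 > 0.4922, so adding G raises the average — include it.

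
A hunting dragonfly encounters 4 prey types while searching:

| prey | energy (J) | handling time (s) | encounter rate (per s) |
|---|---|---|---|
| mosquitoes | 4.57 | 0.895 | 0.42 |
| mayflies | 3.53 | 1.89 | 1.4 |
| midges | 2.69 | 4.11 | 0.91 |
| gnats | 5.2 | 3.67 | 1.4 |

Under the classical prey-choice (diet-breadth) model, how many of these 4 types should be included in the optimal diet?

2

E/h in descending order: mosquitoes 5.11, mayflies 1.87, gnats 1.42, midges 0.655 J/s. The optimal diet is the largest prefix of this list for which every included type satisfies E_i/h_i > R on the types above it.
Rate on top 1: 1.395. mayflies: 1.87 > 1.395 → include.
Rate on top 2: 1.706. gnats: 1.42 < 1.706 → exclude; stop.
Optimal diet: mosquitoes, mayflies — 2 of 4 types.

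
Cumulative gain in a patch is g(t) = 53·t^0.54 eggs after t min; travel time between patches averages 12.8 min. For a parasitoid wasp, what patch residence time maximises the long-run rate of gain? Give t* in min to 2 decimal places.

By the marginal value theorem, leave when the instantaneous gain rate g'(t) equals the habitat-wide average g(t)/(T + t).
g'(t) = 0.54·53·t^-0.46. Setting 0.54·53·t^-0.46 = 53·t^0.54/(12.8+t) gives 0.54(12.8+t) = t, so 0.46·t = 0.54×12.8.
t* = 0.54×12.8/0.46 = 15.03 min.

15.03 min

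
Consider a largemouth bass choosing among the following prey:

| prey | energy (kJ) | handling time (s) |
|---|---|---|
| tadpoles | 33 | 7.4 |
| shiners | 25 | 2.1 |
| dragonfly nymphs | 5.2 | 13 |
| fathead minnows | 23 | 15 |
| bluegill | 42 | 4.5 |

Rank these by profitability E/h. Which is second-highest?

Profitability E/h (kJ/s): tadpoles = 33/7.4 = 4.46, shiners = 25/2.1 = 11.9, dragonfly nymphs = 5.2/13 = 0.4, fathead minnows = 23/15 = 1.53, bluegill = 42/4.5 = 9.33.
Ranked: shiners > bluegill > tadpoles > fathead minnows > dragonfly nymphs.

bluegill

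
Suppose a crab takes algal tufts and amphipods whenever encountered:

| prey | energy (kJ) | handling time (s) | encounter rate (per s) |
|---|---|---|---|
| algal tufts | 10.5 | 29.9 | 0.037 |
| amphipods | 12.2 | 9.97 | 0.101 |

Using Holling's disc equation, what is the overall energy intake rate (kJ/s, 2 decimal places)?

Energy encountered per unit search time: 0.037×10.5 + 0.101×12.2 = 1.621 kJ/s.
Handling time per unit search time: 0.037×29.9 + 0.101×9.97 = 2.113.
Rate = 1.621/(1 + 2.113) = 0.5206 kJ/s.

0.52 kJ/s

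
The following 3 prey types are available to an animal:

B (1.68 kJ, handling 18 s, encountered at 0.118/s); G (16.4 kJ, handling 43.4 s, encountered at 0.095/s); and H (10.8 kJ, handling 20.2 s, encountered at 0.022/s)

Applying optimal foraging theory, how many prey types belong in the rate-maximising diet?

Profitabilities (E/h, kJ/s): H 0.535, G 0.378, B 0.0933. Add prey in this order while the next type's profitability exceeds the intake rate on those already taken.
Rate on top 1: 0.1645. G: 0.378 > 0.1645 → include.
Rate on top 2: 0.3225. B: 0.0933 < 0.3225 → exclude; stop.
Optimal diet: H, G — 2 of 3 types.

2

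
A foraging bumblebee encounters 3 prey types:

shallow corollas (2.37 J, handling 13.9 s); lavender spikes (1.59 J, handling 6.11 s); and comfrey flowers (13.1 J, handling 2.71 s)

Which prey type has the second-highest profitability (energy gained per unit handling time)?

lavender spikes

In descending order of E/h:
comfrey flowers: 13.1/2.71 = 4.83 J/s
lavender spikes: 1.59/6.11 = 0.26 J/s
shallow corollas: 2.37/13.9 = 0.171 J/s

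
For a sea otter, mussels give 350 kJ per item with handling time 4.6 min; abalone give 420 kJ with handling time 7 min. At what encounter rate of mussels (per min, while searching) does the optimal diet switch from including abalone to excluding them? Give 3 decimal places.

The zero-one rule: include abalone iff E₂/h₂ > λE₁/(1+λh₁). Equality gives the switch point.
λE₁h₂ = E₂ + λE₂h₁ ⇒ λ = E₂/(E₁h₂ − E₂h₁) = 420/(2450 − 1932) = 0.8108 per min.

0.811 per min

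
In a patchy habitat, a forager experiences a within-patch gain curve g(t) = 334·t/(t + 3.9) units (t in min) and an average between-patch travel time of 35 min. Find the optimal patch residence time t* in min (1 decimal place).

11.7 min

Optimal t* satisfies g'(t*) = g(t*)/(T + t*).
g'(t) = 334·3.9/(t + 3.9)². Setting 334·3.9/(t+3.9)² = 334t/[(t+3.9)(35+t)] gives 3.9(35+t) = t(t+3.9), so t² = 3.9×35 = 136.5.
t* = √136.5 = 11.68 min.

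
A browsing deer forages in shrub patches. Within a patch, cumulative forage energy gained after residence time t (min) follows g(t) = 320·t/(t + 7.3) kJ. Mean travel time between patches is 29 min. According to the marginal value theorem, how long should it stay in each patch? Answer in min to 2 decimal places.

14.55 min

Maximise g(t)/(T+t): set derivative to zero → g'(t)(T+t) = g(t).
g'(t) = 320·7.3/(t + 7.3)². Setting 320·7.3/(t+7.3)² = 320t/[(t+7.3)(29+t)] gives 7.3(29+t) = t(t+7.3), so t² = 7.3×29 = 211.7.
t* = √211.7 = 14.55 min.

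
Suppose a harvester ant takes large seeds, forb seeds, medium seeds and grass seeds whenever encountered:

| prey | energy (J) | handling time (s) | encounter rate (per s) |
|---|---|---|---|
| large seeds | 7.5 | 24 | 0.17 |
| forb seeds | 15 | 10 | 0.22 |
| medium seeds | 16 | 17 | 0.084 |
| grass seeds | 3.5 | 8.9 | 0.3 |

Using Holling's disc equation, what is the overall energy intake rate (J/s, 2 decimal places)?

0.61 J/s

R = (0.17×7.5 + 0.22×15 + 0.084×16 + 0.3×3.5) / (1 + 0.17×24 + 0.22×10 + 0.084×17 + 0.3×8.9) = 6.969/11.38 = 0.6125 J/s.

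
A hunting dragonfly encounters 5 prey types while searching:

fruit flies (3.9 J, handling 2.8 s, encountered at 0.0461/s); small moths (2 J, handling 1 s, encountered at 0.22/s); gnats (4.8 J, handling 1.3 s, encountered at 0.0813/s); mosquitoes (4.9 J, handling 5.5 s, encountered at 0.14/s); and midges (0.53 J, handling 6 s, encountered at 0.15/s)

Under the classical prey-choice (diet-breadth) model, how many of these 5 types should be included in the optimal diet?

Rank by E/h (J/s): gnats 3.69, small moths 2, fruit flies 1.39, mosquitoes 0.891, midges 0.0883. Include each in turn until the next type's E/h falls below the running intake rate.
Rate on top 1: 0.3529. small moths: 2 > 0.3529 → include.
Rate on top 2: 0.6263. fruit flies: 1.39 > 0.6263 → include.
Rate on top 3: 0.6943. mosquitoes: 0.891 > 0.6943 → include.
Rate on top 4: 0.7623. midges: 0.0883 < 0.7623 → exclude; stop.
Optimal diet: gnats, small moths, fruit flies, mosquitoes — 4 of 5 types.

4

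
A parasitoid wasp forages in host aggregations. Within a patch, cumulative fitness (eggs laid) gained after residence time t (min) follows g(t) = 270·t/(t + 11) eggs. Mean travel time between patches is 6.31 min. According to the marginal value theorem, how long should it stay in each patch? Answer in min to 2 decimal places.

8.33 min

By the marginal value theorem, leave when the instantaneous gain rate g'(t) equals the habitat-wide average g(t)/(T + t).
g'(t) = 270·11/(t + 11)². Setting 270·11/(t+11)² = 270t/[(t+11)(6.31+t)] gives 11(6.31+t) = t(t+11), so t² = 11×6.31 = 69.41.
t* = √69.41 = 8.331 min.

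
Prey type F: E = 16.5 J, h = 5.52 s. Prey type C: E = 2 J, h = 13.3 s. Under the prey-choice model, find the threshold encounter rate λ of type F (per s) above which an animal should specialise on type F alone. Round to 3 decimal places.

0.010 per s

The zero-one rule: include type C iff E₂/h₂ > λE₁/(1+λh₁). Equality gives the switch point.
λE₁h₂ = E₂ + λE₂h₁ ⇒ λ = E₂/(E₁h₂ − E₂h₁) = 2/(219.5 − 11.04) = 0.009596 per s.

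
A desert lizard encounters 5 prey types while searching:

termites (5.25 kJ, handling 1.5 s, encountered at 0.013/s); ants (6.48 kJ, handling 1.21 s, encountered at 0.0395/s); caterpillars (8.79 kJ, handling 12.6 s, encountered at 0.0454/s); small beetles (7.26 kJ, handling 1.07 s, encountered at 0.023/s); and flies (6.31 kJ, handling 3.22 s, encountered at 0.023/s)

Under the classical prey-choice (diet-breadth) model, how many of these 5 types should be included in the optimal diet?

5

E/h in descending order: small beetles 6.79, ants 5.36, termites 3.5, flies 1.96, caterpillars 0.698 kJ/s. The optimal diet is the largest prefix of this list for which every included type satisfies E_i/h_i > R on the types above it.
Rate on top 1: 0.163. ants: 5.36 > 0.163 → include.
Rate on top 2: 0.3944. termites: 3.5 > 0.3944 → include.
Rate on top 3: 0.4498. flies: 1.96 > 0.4498 → include.
Rate on top 4: 0.5457. caterpillars: 0.698 > 0.5457 → include.
Optimal diet: small beetles, ants, termites, flies, caterpillars — 5 of 5 types.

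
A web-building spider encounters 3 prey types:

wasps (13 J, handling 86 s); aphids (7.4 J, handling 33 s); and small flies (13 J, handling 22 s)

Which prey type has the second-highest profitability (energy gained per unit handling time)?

aphids

Profitability E/h (J/s): wasps = 13/86 = 0.151, aphids = 7.4/33 = 0.224, small flies = 13/22 = 0.591.
Ranked: small flies > aphids > wasps.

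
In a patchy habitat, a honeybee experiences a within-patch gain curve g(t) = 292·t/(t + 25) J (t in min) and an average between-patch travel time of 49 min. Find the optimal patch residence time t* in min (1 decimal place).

By the marginal value theorem, leave when the instantaneous gain rate g'(t) equals the habitat-wide average g(t)/(T + t).
g'(t) = 292·25/(t + 25)². Setting 292·25/(t+25)² = 292t/[(t+25)(49+t)] gives 25(49+t) = t(t+25), so t² = 25×49 = 1225.
t* = √1225 = 35 min.

35.0 min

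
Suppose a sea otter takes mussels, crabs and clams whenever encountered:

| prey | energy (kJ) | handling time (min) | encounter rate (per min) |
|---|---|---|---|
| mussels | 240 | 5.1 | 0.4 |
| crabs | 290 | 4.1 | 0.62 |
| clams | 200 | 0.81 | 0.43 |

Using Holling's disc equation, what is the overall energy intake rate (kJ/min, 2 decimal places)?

61.01 kJ/min

R = (0.4×240 + 0.62×290 + 0.43×200) / (1 + 0.4×5.1 + 0.62×4.1 + 0.43×0.81) = 361.8/5.93 = 61.01 kJ/min.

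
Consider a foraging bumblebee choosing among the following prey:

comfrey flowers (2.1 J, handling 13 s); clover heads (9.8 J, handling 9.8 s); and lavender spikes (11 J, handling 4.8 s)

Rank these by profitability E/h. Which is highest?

lavender spikes

Profitability E/h (J/s): comfrey flowers = 2.1/13 = 0.162, clover heads = 9.8/9.8 = 1, lavender spikes = 11/4.8 = 2.29.
Ranked: lavender spikes > clover heads > comfrey flowers.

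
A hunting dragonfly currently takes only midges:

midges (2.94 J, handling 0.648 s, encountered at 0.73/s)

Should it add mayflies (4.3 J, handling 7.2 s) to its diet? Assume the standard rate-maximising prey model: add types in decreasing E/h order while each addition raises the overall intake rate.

No

Current rate: (0.73×2.94)/(1 + 0.73×0.648) = 1.457 J/s.
Profitability of mayflies: 4.3/7.2 = 0.5972 J/s.
0.5972 < 1.457, so adding mayflies would lower the average — exclude it.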